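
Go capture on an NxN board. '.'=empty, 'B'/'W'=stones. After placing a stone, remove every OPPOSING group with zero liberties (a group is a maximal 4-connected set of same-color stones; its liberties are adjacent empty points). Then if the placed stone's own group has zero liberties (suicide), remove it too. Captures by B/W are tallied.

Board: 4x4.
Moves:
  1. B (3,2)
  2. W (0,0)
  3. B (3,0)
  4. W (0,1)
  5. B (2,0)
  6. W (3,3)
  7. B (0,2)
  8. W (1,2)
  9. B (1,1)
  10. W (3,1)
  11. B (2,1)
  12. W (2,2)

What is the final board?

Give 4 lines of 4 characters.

Move 1: B@(3,2) -> caps B=0 W=0
Move 2: W@(0,0) -> caps B=0 W=0
Move 3: B@(3,0) -> caps B=0 W=0
Move 4: W@(0,1) -> caps B=0 W=0
Move 5: B@(2,0) -> caps B=0 W=0
Move 6: W@(3,3) -> caps B=0 W=0
Move 7: B@(0,2) -> caps B=0 W=0
Move 8: W@(1,2) -> caps B=0 W=0
Move 9: B@(1,1) -> caps B=0 W=0
Move 10: W@(3,1) -> caps B=0 W=0
Move 11: B@(2,1) -> caps B=1 W=0
Move 12: W@(2,2) -> caps B=1 W=0

Answer: WWB.
.BW.
BBW.
B.BW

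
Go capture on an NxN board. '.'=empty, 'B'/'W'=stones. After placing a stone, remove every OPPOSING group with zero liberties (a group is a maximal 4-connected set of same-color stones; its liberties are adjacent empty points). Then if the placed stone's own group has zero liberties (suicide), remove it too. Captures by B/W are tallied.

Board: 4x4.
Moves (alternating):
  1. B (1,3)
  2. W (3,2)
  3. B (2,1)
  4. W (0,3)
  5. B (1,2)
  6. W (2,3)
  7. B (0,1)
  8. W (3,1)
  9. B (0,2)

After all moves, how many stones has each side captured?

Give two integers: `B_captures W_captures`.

Answer: 1 0

Derivation:
Move 1: B@(1,3) -> caps B=0 W=0
Move 2: W@(3,2) -> caps B=0 W=0
Move 3: B@(2,1) -> caps B=0 W=0
Move 4: W@(0,3) -> caps B=0 W=0
Move 5: B@(1,2) -> caps B=0 W=0
Move 6: W@(2,3) -> caps B=0 W=0
Move 7: B@(0,1) -> caps B=0 W=0
Move 8: W@(3,1) -> caps B=0 W=0
Move 9: B@(0,2) -> caps B=1 W=0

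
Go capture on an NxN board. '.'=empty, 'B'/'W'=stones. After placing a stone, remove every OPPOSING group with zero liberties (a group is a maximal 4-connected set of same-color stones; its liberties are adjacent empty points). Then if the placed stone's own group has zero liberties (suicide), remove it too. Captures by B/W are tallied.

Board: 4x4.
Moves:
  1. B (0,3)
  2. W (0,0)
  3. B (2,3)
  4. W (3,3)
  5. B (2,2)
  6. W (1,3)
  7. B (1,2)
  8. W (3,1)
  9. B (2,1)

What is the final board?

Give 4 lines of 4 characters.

Move 1: B@(0,3) -> caps B=0 W=0
Move 2: W@(0,0) -> caps B=0 W=0
Move 3: B@(2,3) -> caps B=0 W=0
Move 4: W@(3,3) -> caps B=0 W=0
Move 5: B@(2,2) -> caps B=0 W=0
Move 6: W@(1,3) -> caps B=0 W=0
Move 7: B@(1,2) -> caps B=1 W=0
Move 8: W@(3,1) -> caps B=1 W=0
Move 9: B@(2,1) -> caps B=1 W=0

Answer: W..B
..B.
.BBB
.W.W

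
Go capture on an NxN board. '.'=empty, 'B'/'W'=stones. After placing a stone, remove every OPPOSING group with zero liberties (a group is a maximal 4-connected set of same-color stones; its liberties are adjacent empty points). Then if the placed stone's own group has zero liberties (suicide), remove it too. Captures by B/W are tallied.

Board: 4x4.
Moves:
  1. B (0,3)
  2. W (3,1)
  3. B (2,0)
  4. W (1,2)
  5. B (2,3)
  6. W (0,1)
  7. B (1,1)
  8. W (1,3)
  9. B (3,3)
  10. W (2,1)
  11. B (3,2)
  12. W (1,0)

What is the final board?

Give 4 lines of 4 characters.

Answer: .W.B
W.WW
BW.B
.WBB

Derivation:
Move 1: B@(0,3) -> caps B=0 W=0
Move 2: W@(3,1) -> caps B=0 W=0
Move 3: B@(2,0) -> caps B=0 W=0
Move 4: W@(1,2) -> caps B=0 W=0
Move 5: B@(2,3) -> caps B=0 W=0
Move 6: W@(0,1) -> caps B=0 W=0
Move 7: B@(1,1) -> caps B=0 W=0
Move 8: W@(1,3) -> caps B=0 W=0
Move 9: B@(3,3) -> caps B=0 W=0
Move 10: W@(2,1) -> caps B=0 W=0
Move 11: B@(3,2) -> caps B=0 W=0
Move 12: W@(1,0) -> caps B=0 W=1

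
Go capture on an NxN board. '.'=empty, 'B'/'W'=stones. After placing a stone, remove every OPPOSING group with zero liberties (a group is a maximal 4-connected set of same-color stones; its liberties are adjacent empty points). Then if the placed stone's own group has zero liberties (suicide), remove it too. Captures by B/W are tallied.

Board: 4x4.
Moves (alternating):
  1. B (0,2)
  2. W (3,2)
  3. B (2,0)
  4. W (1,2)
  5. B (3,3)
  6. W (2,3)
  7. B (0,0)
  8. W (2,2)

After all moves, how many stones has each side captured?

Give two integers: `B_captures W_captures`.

Move 1: B@(0,2) -> caps B=0 W=0
Move 2: W@(3,2) -> caps B=0 W=0
Move 3: B@(2,0) -> caps B=0 W=0
Move 4: W@(1,2) -> caps B=0 W=0
Move 5: B@(3,3) -> caps B=0 W=0
Move 6: W@(2,3) -> caps B=0 W=1
Move 7: B@(0,0) -> caps B=0 W=1
Move 8: W@(2,2) -> caps B=0 W=1

Answer: 0 1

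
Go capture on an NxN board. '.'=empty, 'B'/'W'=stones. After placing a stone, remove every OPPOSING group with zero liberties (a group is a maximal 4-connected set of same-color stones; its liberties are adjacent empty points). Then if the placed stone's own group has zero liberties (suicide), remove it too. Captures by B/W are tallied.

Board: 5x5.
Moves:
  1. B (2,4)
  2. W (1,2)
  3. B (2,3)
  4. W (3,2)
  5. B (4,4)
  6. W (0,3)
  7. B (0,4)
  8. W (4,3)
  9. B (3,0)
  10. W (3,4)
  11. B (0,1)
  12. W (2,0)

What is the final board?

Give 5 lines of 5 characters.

Move 1: B@(2,4) -> caps B=0 W=0
Move 2: W@(1,2) -> caps B=0 W=0
Move 3: B@(2,3) -> caps B=0 W=0
Move 4: W@(3,2) -> caps B=0 W=0
Move 5: B@(4,4) -> caps B=0 W=0
Move 6: W@(0,3) -> caps B=0 W=0
Move 7: B@(0,4) -> caps B=0 W=0
Move 8: W@(4,3) -> caps B=0 W=0
Move 9: B@(3,0) -> caps B=0 W=0
Move 10: W@(3,4) -> caps B=0 W=1
Move 11: B@(0,1) -> caps B=0 W=1
Move 12: W@(2,0) -> caps B=0 W=1

Answer: .B.WB
..W..
W..BB
B.W.W
...W.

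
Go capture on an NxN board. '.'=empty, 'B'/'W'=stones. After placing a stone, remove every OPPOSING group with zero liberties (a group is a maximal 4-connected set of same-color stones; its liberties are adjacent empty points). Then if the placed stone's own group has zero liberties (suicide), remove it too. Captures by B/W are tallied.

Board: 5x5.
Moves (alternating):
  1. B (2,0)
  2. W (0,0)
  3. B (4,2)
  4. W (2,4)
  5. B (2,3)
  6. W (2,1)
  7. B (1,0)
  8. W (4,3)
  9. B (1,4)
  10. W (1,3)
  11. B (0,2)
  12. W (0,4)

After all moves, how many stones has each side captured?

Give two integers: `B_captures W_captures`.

Answer: 0 1

Derivation:
Move 1: B@(2,0) -> caps B=0 W=0
Move 2: W@(0,0) -> caps B=0 W=0
Move 3: B@(4,2) -> caps B=0 W=0
Move 4: W@(2,4) -> caps B=0 W=0
Move 5: B@(2,3) -> caps B=0 W=0
Move 6: W@(2,1) -> caps B=0 W=0
Move 7: B@(1,0) -> caps B=0 W=0
Move 8: W@(4,3) -> caps B=0 W=0
Move 9: B@(1,4) -> caps B=0 W=0
Move 10: W@(1,3) -> caps B=0 W=0
Move 11: B@(0,2) -> caps B=0 W=0
Move 12: W@(0,4) -> caps B=0 W=1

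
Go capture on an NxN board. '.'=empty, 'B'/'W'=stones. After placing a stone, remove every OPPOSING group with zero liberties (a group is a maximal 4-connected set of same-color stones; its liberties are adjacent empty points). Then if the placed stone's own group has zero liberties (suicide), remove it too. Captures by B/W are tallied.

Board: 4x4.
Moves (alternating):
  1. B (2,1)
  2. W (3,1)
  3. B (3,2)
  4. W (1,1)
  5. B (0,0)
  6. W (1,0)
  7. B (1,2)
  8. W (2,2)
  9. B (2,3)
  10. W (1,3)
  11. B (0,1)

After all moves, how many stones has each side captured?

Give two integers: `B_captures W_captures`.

Move 1: B@(2,1) -> caps B=0 W=0
Move 2: W@(3,1) -> caps B=0 W=0
Move 3: B@(3,2) -> caps B=0 W=0
Move 4: W@(1,1) -> caps B=0 W=0
Move 5: B@(0,0) -> caps B=0 W=0
Move 6: W@(1,0) -> caps B=0 W=0
Move 7: B@(1,2) -> caps B=0 W=0
Move 8: W@(2,2) -> caps B=0 W=0
Move 9: B@(2,3) -> caps B=1 W=0
Move 10: W@(1,3) -> caps B=1 W=0
Move 11: B@(0,1) -> caps B=1 W=0

Answer: 1 0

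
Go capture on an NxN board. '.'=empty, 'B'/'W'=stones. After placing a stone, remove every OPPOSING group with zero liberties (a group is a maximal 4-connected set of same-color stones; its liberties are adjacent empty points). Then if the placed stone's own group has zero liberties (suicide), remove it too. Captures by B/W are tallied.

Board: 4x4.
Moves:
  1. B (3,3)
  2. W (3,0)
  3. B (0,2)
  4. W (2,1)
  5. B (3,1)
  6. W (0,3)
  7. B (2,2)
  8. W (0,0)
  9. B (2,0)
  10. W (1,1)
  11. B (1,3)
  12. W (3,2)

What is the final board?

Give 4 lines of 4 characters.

Answer: W.B.
.W.B
BWB.
.B.B

Derivation:
Move 1: B@(3,3) -> caps B=0 W=0
Move 2: W@(3,0) -> caps B=0 W=0
Move 3: B@(0,2) -> caps B=0 W=0
Move 4: W@(2,1) -> caps B=0 W=0
Move 5: B@(3,1) -> caps B=0 W=0
Move 6: W@(0,3) -> caps B=0 W=0
Move 7: B@(2,2) -> caps B=0 W=0
Move 8: W@(0,0) -> caps B=0 W=0
Move 9: B@(2,0) -> caps B=1 W=0
Move 10: W@(1,1) -> caps B=1 W=0
Move 11: B@(1,3) -> caps B=2 W=0
Move 12: W@(3,2) -> caps B=2 W=0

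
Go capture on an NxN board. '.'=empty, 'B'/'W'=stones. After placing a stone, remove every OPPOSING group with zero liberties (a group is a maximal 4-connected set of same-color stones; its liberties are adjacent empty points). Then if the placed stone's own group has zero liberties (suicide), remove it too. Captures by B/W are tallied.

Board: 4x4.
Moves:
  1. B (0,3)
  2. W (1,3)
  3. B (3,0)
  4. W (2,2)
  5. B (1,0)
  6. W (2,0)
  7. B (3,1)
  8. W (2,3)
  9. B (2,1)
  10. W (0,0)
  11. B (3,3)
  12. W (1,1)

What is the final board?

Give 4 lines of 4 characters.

Answer: W..B
BW.W
.BWW
BB.B

Derivation:
Move 1: B@(0,3) -> caps B=0 W=0
Move 2: W@(1,3) -> caps B=0 W=0
Move 3: B@(3,0) -> caps B=0 W=0
Move 4: W@(2,2) -> caps B=0 W=0
Move 5: B@(1,0) -> caps B=0 W=0
Move 6: W@(2,0) -> caps B=0 W=0
Move 7: B@(3,1) -> caps B=0 W=0
Move 8: W@(2,3) -> caps B=0 W=0
Move 9: B@(2,1) -> caps B=1 W=0
Move 10: W@(0,0) -> caps B=1 W=0
Move 11: B@(3,3) -> caps B=1 W=0
Move 12: W@(1,1) -> caps B=1 W=0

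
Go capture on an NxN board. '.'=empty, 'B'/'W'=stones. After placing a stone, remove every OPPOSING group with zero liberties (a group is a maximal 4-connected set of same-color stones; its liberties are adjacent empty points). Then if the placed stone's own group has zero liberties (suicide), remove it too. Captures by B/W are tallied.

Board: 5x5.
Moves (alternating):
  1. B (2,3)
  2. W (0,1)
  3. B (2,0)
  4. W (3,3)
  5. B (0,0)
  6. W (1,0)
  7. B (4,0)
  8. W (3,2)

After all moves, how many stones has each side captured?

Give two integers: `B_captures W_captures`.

Move 1: B@(2,3) -> caps B=0 W=0
Move 2: W@(0,1) -> caps B=0 W=0
Move 3: B@(2,0) -> caps B=0 W=0
Move 4: W@(3,3) -> caps B=0 W=0
Move 5: B@(0,0) -> caps B=0 W=0
Move 6: W@(1,0) -> caps B=0 W=1
Move 7: B@(4,0) -> caps B=0 W=1
Move 8: W@(3,2) -> caps B=0 W=1

Answer: 0 1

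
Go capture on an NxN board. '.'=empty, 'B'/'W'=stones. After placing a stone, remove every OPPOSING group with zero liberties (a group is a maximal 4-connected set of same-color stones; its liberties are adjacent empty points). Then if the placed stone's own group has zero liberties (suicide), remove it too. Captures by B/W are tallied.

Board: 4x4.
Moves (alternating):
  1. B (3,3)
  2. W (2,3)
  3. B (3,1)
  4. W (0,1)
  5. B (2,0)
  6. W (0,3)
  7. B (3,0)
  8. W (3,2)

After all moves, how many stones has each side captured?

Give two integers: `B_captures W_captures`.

Move 1: B@(3,3) -> caps B=0 W=0
Move 2: W@(2,3) -> caps B=0 W=0
Move 3: B@(3,1) -> caps B=0 W=0
Move 4: W@(0,1) -> caps B=0 W=0
Move 5: B@(2,0) -> caps B=0 W=0
Move 6: W@(0,3) -> caps B=0 W=0
Move 7: B@(3,0) -> caps B=0 W=0
Move 8: W@(3,2) -> caps B=0 W=1

Answer: 0 1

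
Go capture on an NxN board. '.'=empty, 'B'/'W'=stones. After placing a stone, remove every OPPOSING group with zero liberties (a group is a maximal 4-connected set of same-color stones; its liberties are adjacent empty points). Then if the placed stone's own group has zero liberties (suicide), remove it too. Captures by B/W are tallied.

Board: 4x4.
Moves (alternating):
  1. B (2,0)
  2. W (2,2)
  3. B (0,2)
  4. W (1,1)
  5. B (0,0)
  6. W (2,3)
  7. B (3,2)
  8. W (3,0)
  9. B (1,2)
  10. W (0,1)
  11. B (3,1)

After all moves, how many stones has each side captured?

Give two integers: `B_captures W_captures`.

Answer: 1 0

Derivation:
Move 1: B@(2,0) -> caps B=0 W=0
Move 2: W@(2,2) -> caps B=0 W=0
Move 3: B@(0,2) -> caps B=0 W=0
Move 4: W@(1,1) -> caps B=0 W=0
Move 5: B@(0,0) -> caps B=0 W=0
Move 6: W@(2,3) -> caps B=0 W=0
Move 7: B@(3,2) -> caps B=0 W=0
Move 8: W@(3,0) -> caps B=0 W=0
Move 9: B@(1,2) -> caps B=0 W=0
Move 10: W@(0,1) -> caps B=0 W=0
Move 11: B@(3,1) -> caps B=1 W=0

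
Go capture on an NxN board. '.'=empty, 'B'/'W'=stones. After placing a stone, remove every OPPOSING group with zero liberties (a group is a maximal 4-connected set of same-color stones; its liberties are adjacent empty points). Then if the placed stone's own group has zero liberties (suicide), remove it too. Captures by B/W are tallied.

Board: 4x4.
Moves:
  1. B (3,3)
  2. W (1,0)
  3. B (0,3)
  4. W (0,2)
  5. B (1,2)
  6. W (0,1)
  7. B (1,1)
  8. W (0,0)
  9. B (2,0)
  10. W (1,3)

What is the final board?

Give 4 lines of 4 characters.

Move 1: B@(3,3) -> caps B=0 W=0
Move 2: W@(1,0) -> caps B=0 W=0
Move 3: B@(0,3) -> caps B=0 W=0
Move 4: W@(0,2) -> caps B=0 W=0
Move 5: B@(1,2) -> caps B=0 W=0
Move 6: W@(0,1) -> caps B=0 W=0
Move 7: B@(1,1) -> caps B=0 W=0
Move 8: W@(0,0) -> caps B=0 W=0
Move 9: B@(2,0) -> caps B=4 W=0
Move 10: W@(1,3) -> caps B=4 W=0

Answer: ...B
.BBW
B...
...B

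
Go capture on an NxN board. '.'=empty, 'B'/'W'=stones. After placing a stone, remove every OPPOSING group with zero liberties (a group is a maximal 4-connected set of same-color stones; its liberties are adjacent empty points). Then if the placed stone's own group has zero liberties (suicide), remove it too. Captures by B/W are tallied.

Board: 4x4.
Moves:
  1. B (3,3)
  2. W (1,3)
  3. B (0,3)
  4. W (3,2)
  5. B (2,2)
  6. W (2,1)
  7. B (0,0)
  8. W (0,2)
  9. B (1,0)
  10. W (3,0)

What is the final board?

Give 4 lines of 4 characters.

Answer: B.W.
B..W
.WB.
W.WB

Derivation:
Move 1: B@(3,3) -> caps B=0 W=0
Move 2: W@(1,3) -> caps B=0 W=0
Move 3: B@(0,3) -> caps B=0 W=0
Move 4: W@(3,2) -> caps B=0 W=0
Move 5: B@(2,2) -> caps B=0 W=0
Move 6: W@(2,1) -> caps B=0 W=0
Move 7: B@(0,0) -> caps B=0 W=0
Move 8: W@(0,2) -> caps B=0 W=1
Move 9: B@(1,0) -> caps B=0 W=1
Move 10: W@(3,0) -> caps B=0 W=1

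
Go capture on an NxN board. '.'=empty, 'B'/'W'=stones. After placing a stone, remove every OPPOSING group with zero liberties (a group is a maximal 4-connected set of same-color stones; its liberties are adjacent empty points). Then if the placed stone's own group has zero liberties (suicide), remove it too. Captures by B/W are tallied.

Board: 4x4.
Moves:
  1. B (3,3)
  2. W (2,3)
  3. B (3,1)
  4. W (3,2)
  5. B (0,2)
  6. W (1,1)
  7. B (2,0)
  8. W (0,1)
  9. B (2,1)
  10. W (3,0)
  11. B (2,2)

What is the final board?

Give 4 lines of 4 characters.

Answer: .WB.
.W..
BBBW
.BW.

Derivation:
Move 1: B@(3,3) -> caps B=0 W=0
Move 2: W@(2,3) -> caps B=0 W=0
Move 3: B@(3,1) -> caps B=0 W=0
Move 4: W@(3,2) -> caps B=0 W=1
Move 5: B@(0,2) -> caps B=0 W=1
Move 6: W@(1,1) -> caps B=0 W=1
Move 7: B@(2,0) -> caps B=0 W=1
Move 8: W@(0,1) -> caps B=0 W=1
Move 9: B@(2,1) -> caps B=0 W=1
Move 10: W@(3,0) -> caps B=0 W=1
Move 11: B@(2,2) -> caps B=0 W=1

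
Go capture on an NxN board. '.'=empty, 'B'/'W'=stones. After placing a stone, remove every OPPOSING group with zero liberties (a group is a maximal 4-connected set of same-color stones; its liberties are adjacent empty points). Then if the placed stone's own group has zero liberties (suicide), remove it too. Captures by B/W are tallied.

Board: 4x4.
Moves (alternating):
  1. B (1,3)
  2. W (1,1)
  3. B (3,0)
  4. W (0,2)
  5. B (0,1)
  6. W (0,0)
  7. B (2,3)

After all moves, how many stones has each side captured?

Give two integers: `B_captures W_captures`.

Answer: 0 1

Derivation:
Move 1: B@(1,3) -> caps B=0 W=0
Move 2: W@(1,1) -> caps B=0 W=0
Move 3: B@(3,0) -> caps B=0 W=0
Move 4: W@(0,2) -> caps B=0 W=0
Move 5: B@(0,1) -> caps B=0 W=0
Move 6: W@(0,0) -> caps B=0 W=1
Move 7: B@(2,3) -> caps B=0 W=1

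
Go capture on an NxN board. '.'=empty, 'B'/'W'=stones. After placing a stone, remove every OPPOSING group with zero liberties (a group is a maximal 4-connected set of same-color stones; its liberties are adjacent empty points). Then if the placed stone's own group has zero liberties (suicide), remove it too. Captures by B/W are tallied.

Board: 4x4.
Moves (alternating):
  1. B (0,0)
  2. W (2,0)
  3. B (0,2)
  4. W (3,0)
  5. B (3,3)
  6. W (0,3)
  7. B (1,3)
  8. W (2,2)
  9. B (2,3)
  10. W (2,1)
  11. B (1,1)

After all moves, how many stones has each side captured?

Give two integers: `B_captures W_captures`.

Move 1: B@(0,0) -> caps B=0 W=0
Move 2: W@(2,0) -> caps B=0 W=0
Move 3: B@(0,2) -> caps B=0 W=0
Move 4: W@(3,0) -> caps B=0 W=0
Move 5: B@(3,3) -> caps B=0 W=0
Move 6: W@(0,3) -> caps B=0 W=0
Move 7: B@(1,3) -> caps B=1 W=0
Move 8: W@(2,2) -> caps B=1 W=0
Move 9: B@(2,3) -> caps B=1 W=0
Move 10: W@(2,1) -> caps B=1 W=0
Move 11: B@(1,1) -> caps B=1 W=0

Answer: 1 0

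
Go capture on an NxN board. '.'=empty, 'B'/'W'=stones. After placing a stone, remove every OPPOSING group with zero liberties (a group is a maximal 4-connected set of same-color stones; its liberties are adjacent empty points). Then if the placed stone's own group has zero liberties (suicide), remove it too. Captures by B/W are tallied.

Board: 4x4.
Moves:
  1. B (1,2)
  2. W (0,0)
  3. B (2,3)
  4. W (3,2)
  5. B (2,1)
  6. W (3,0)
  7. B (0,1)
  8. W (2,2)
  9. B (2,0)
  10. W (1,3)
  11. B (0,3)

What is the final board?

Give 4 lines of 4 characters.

Answer: WB.B
..B.
BBWB
W.W.

Derivation:
Move 1: B@(1,2) -> caps B=0 W=0
Move 2: W@(0,0) -> caps B=0 W=0
Move 3: B@(2,3) -> caps B=0 W=0
Move 4: W@(3,2) -> caps B=0 W=0
Move 5: B@(2,1) -> caps B=0 W=0
Move 6: W@(3,0) -> caps B=0 W=0
Move 7: B@(0,1) -> caps B=0 W=0
Move 8: W@(2,2) -> caps B=0 W=0
Move 9: B@(2,0) -> caps B=0 W=0
Move 10: W@(1,3) -> caps B=0 W=0
Move 11: B@(0,3) -> caps B=1 W=0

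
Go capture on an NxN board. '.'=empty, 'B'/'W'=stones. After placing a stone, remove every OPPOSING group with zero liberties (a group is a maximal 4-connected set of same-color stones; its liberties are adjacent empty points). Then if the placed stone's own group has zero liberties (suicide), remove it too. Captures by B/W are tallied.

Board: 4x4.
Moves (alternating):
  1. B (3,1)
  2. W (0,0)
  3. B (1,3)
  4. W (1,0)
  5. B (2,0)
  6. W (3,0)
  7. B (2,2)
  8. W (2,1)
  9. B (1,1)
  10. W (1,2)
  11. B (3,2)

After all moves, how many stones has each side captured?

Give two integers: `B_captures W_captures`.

Move 1: B@(3,1) -> caps B=0 W=0
Move 2: W@(0,0) -> caps B=0 W=0
Move 3: B@(1,3) -> caps B=0 W=0
Move 4: W@(1,0) -> caps B=0 W=0
Move 5: B@(2,0) -> caps B=0 W=0
Move 6: W@(3,0) -> caps B=0 W=0
Move 7: B@(2,2) -> caps B=0 W=0
Move 8: W@(2,1) -> caps B=0 W=0
Move 9: B@(1,1) -> caps B=1 W=0
Move 10: W@(1,2) -> caps B=1 W=0
Move 11: B@(3,2) -> caps B=1 W=0

Answer: 1 0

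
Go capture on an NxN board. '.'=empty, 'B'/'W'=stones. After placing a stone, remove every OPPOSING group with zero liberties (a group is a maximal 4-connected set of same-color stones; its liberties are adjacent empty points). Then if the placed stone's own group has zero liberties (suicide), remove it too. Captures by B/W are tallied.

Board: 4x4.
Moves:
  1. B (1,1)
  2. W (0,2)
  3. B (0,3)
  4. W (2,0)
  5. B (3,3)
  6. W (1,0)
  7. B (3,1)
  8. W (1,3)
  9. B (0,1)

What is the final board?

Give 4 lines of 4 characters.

Move 1: B@(1,1) -> caps B=0 W=0
Move 2: W@(0,2) -> caps B=0 W=0
Move 3: B@(0,3) -> caps B=0 W=0
Move 4: W@(2,0) -> caps B=0 W=0
Move 5: B@(3,3) -> caps B=0 W=0
Move 6: W@(1,0) -> caps B=0 W=0
Move 7: B@(3,1) -> caps B=0 W=0
Move 8: W@(1,3) -> caps B=0 W=1
Move 9: B@(0,1) -> caps B=0 W=1

Answer: .BW.
WB.W
W...
.B.B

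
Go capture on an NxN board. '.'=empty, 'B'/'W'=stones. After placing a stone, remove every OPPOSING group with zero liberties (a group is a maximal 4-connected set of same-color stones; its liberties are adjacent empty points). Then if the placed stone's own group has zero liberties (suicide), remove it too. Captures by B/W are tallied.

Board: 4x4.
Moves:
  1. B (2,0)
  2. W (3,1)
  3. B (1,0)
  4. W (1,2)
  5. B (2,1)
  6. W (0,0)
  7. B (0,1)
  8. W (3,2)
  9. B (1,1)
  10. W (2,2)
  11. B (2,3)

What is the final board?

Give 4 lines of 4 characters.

Move 1: B@(2,0) -> caps B=0 W=0
Move 2: W@(3,1) -> caps B=0 W=0
Move 3: B@(1,0) -> caps B=0 W=0
Move 4: W@(1,2) -> caps B=0 W=0
Move 5: B@(2,1) -> caps B=0 W=0
Move 6: W@(0,0) -> caps B=0 W=0
Move 7: B@(0,1) -> caps B=1 W=0
Move 8: W@(3,2) -> caps B=1 W=0
Move 9: B@(1,1) -> caps B=1 W=0
Move 10: W@(2,2) -> caps B=1 W=0
Move 11: B@(2,3) -> caps B=1 W=0

Answer: .B..
BBW.
BBWB
.WW.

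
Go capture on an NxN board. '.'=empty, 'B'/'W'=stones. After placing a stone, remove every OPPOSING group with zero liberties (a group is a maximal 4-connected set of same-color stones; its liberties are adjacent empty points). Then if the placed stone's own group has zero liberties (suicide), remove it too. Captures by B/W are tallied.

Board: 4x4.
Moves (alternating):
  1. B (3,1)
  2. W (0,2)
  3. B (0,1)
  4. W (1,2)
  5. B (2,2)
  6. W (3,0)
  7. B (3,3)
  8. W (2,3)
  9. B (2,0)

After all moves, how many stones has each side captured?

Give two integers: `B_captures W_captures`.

Move 1: B@(3,1) -> caps B=0 W=0
Move 2: W@(0,2) -> caps B=0 W=0
Move 3: B@(0,1) -> caps B=0 W=0
Move 4: W@(1,2) -> caps B=0 W=0
Move 5: B@(2,2) -> caps B=0 W=0
Move 6: W@(3,0) -> caps B=0 W=0
Move 7: B@(3,3) -> caps B=0 W=0
Move 8: W@(2,3) -> caps B=0 W=0
Move 9: B@(2,0) -> caps B=1 W=0

Answer: 1 0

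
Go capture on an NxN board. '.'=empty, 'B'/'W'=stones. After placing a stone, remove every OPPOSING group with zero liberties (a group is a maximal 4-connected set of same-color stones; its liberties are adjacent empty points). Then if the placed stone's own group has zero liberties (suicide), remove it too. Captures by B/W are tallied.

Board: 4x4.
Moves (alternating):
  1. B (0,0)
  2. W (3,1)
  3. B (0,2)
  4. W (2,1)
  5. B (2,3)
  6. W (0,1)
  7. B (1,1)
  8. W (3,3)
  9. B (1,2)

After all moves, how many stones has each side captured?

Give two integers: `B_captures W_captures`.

Answer: 1 0

Derivation:
Move 1: B@(0,0) -> caps B=0 W=0
Move 2: W@(3,1) -> caps B=0 W=0
Move 3: B@(0,2) -> caps B=0 W=0
Move 4: W@(2,1) -> caps B=0 W=0
Move 5: B@(2,3) -> caps B=0 W=0
Move 6: W@(0,1) -> caps B=0 W=0
Move 7: B@(1,1) -> caps B=1 W=0
Move 8: W@(3,3) -> caps B=1 W=0
Move 9: B@(1,2) -> caps B=1 W=0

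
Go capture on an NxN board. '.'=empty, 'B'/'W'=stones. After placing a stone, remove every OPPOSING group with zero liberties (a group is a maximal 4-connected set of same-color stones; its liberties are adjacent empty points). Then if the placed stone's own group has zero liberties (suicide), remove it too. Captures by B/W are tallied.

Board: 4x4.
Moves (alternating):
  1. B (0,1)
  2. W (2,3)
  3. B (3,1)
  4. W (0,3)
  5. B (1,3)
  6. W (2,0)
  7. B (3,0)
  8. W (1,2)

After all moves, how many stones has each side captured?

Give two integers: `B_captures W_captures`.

Answer: 0 1

Derivation:
Move 1: B@(0,1) -> caps B=0 W=0
Move 2: W@(2,3) -> caps B=0 W=0
Move 3: B@(3,1) -> caps B=0 W=0
Move 4: W@(0,3) -> caps B=0 W=0
Move 5: B@(1,3) -> caps B=0 W=0
Move 6: W@(2,0) -> caps B=0 W=0
Move 7: B@(3,0) -> caps B=0 W=0
Move 8: W@(1,2) -> caps B=0 W=1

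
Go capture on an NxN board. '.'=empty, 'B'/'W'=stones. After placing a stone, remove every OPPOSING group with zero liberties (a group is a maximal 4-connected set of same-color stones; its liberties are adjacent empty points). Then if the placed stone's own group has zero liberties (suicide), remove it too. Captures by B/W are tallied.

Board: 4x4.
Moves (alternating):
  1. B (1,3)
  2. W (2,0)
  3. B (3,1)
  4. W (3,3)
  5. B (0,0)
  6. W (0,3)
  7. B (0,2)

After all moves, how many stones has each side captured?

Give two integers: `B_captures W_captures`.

Answer: 1 0

Derivation:
Move 1: B@(1,3) -> caps B=0 W=0
Move 2: W@(2,0) -> caps B=0 W=0
Move 3: B@(3,1) -> caps B=0 W=0
Move 4: W@(3,3) -> caps B=0 W=0
Move 5: B@(0,0) -> caps B=0 W=0
Move 6: W@(0,3) -> caps B=0 W=0
Move 7: B@(0,2) -> caps B=1 W=0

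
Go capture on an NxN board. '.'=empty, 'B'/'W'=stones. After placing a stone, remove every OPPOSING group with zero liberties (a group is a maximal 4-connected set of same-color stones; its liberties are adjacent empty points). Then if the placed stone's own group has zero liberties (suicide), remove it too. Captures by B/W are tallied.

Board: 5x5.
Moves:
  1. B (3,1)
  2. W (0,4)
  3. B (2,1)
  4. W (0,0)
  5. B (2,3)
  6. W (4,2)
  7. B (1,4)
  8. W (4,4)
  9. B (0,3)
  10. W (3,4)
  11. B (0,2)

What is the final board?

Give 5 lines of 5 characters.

Move 1: B@(3,1) -> caps B=0 W=0
Move 2: W@(0,4) -> caps B=0 W=0
Move 3: B@(2,1) -> caps B=0 W=0
Move 4: W@(0,0) -> caps B=0 W=0
Move 5: B@(2,3) -> caps B=0 W=0
Move 6: W@(4,2) -> caps B=0 W=0
Move 7: B@(1,4) -> caps B=0 W=0
Move 8: W@(4,4) -> caps B=0 W=0
Move 9: B@(0,3) -> caps B=1 W=0
Move 10: W@(3,4) -> caps B=1 W=0
Move 11: B@(0,2) -> caps B=1 W=0

Answer: W.BB.
....B
.B.B.
.B..W
..W.W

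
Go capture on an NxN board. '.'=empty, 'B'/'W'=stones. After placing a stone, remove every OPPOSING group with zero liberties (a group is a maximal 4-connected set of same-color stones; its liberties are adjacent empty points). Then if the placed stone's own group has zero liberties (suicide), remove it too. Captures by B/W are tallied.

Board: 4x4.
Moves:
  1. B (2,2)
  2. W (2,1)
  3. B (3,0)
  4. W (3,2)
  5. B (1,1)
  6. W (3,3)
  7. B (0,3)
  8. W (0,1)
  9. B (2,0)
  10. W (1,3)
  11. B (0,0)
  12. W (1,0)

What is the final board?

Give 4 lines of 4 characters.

Answer: .W.B
WB.W
BWB.
B.WW

Derivation:
Move 1: B@(2,2) -> caps B=0 W=0
Move 2: W@(2,1) -> caps B=0 W=0
Move 3: B@(3,0) -> caps B=0 W=0
Move 4: W@(3,2) -> caps B=0 W=0
Move 5: B@(1,1) -> caps B=0 W=0
Move 6: W@(3,3) -> caps B=0 W=0
Move 7: B@(0,3) -> caps B=0 W=0
Move 8: W@(0,1) -> caps B=0 W=0
Move 9: B@(2,0) -> caps B=0 W=0
Move 10: W@(1,3) -> caps B=0 W=0
Move 11: B@(0,0) -> caps B=0 W=0
Move 12: W@(1,0) -> caps B=0 W=1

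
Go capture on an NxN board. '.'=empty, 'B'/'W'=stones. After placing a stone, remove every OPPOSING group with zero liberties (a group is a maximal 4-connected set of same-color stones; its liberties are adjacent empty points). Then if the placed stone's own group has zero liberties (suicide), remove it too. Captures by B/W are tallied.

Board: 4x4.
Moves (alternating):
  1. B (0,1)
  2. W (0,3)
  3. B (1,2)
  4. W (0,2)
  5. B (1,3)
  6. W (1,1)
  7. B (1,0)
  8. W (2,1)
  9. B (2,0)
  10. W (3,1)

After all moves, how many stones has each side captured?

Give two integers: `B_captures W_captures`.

Move 1: B@(0,1) -> caps B=0 W=0
Move 2: W@(0,3) -> caps B=0 W=0
Move 3: B@(1,2) -> caps B=0 W=0
Move 4: W@(0,2) -> caps B=0 W=0
Move 5: B@(1,3) -> caps B=2 W=0
Move 6: W@(1,1) -> caps B=2 W=0
Move 7: B@(1,0) -> caps B=2 W=0
Move 8: W@(2,1) -> caps B=2 W=0
Move 9: B@(2,0) -> caps B=2 W=0
Move 10: W@(3,1) -> caps B=2 W=0

Answer: 2 0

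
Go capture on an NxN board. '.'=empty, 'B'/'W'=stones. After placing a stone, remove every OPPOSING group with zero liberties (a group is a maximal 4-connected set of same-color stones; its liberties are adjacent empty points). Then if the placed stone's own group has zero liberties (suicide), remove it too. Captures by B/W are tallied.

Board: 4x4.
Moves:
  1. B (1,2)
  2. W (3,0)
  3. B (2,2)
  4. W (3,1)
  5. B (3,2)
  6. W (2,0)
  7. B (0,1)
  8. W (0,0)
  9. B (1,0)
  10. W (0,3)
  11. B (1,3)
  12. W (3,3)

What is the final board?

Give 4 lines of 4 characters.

Answer: .B.W
B.BB
W.B.
WWBW

Derivation:
Move 1: B@(1,2) -> caps B=0 W=0
Move 2: W@(3,0) -> caps B=0 W=0
Move 3: B@(2,2) -> caps B=0 W=0
Move 4: W@(3,1) -> caps B=0 W=0
Move 5: B@(3,2) -> caps B=0 W=0
Move 6: W@(2,0) -> caps B=0 W=0
Move 7: B@(0,1) -> caps B=0 W=0
Move 8: W@(0,0) -> caps B=0 W=0
Move 9: B@(1,0) -> caps B=1 W=0
Move 10: W@(0,3) -> caps B=1 W=0
Move 11: B@(1,3) -> caps B=1 W=0
Move 12: W@(3,3) -> caps B=1 W=0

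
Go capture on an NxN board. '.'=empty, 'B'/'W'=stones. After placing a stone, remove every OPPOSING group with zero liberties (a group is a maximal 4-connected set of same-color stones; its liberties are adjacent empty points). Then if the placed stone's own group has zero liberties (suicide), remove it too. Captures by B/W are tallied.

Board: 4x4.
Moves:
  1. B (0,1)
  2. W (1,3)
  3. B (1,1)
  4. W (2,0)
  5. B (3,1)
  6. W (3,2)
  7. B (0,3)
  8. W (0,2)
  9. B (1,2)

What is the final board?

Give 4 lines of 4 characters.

Answer: .BW.
.BBW
W...
.BW.

Derivation:
Move 1: B@(0,1) -> caps B=0 W=0
Move 2: W@(1,3) -> caps B=0 W=0
Move 3: B@(1,1) -> caps B=0 W=0
Move 4: W@(2,0) -> caps B=0 W=0
Move 5: B@(3,1) -> caps B=0 W=0
Move 6: W@(3,2) -> caps B=0 W=0
Move 7: B@(0,3) -> caps B=0 W=0
Move 8: W@(0,2) -> caps B=0 W=1
Move 9: B@(1,2) -> caps B=0 W=1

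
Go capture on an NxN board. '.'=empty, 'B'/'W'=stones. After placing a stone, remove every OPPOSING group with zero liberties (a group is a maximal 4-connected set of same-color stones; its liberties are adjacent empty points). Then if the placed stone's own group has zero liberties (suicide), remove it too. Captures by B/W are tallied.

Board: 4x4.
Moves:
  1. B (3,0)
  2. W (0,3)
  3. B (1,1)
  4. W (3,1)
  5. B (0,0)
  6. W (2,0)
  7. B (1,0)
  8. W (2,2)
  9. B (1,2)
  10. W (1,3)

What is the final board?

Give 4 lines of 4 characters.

Answer: B..W
BBBW
W.W.
.W..

Derivation:
Move 1: B@(3,0) -> caps B=0 W=0
Move 2: W@(0,3) -> caps B=0 W=0
Move 3: B@(1,1) -> caps B=0 W=0
Move 4: W@(3,1) -> caps B=0 W=0
Move 5: B@(0,0) -> caps B=0 W=0
Move 6: W@(2,0) -> caps B=0 W=1
Move 7: B@(1,0) -> caps B=0 W=1
Move 8: W@(2,2) -> caps B=0 W=1
Move 9: B@(1,2) -> caps B=0 W=1
Move 10: W@(1,3) -> caps B=0 W=1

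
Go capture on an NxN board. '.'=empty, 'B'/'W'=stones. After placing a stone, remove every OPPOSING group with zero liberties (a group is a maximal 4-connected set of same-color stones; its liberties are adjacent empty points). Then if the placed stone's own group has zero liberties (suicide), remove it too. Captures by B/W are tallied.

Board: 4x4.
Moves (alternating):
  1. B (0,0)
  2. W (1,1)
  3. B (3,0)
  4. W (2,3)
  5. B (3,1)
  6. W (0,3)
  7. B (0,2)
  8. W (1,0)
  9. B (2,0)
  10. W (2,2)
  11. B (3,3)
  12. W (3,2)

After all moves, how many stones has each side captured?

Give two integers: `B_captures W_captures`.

Move 1: B@(0,0) -> caps B=0 W=0
Move 2: W@(1,1) -> caps B=0 W=0
Move 3: B@(3,0) -> caps B=0 W=0
Move 4: W@(2,3) -> caps B=0 W=0
Move 5: B@(3,1) -> caps B=0 W=0
Move 6: W@(0,3) -> caps B=0 W=0
Move 7: B@(0,2) -> caps B=0 W=0
Move 8: W@(1,0) -> caps B=0 W=0
Move 9: B@(2,0) -> caps B=0 W=0
Move 10: W@(2,2) -> caps B=0 W=0
Move 11: B@(3,3) -> caps B=0 W=0
Move 12: W@(3,2) -> caps B=0 W=1

Answer: 0 1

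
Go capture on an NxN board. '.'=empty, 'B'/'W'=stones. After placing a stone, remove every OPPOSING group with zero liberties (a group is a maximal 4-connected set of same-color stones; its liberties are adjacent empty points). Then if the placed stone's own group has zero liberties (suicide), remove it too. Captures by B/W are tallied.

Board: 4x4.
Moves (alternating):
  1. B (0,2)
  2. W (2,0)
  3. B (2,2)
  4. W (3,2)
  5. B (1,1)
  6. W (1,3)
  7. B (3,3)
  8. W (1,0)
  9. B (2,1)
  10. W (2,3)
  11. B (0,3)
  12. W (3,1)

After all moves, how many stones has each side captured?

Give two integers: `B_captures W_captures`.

Move 1: B@(0,2) -> caps B=0 W=0
Move 2: W@(2,0) -> caps B=0 W=0
Move 3: B@(2,2) -> caps B=0 W=0
Move 4: W@(3,2) -> caps B=0 W=0
Move 5: B@(1,1) -> caps B=0 W=0
Move 6: W@(1,3) -> caps B=0 W=0
Move 7: B@(3,3) -> caps B=0 W=0
Move 8: W@(1,0) -> caps B=0 W=0
Move 9: B@(2,1) -> caps B=0 W=0
Move 10: W@(2,3) -> caps B=0 W=1
Move 11: B@(0,3) -> caps B=0 W=1
Move 12: W@(3,1) -> caps B=0 W=1

Answer: 0 1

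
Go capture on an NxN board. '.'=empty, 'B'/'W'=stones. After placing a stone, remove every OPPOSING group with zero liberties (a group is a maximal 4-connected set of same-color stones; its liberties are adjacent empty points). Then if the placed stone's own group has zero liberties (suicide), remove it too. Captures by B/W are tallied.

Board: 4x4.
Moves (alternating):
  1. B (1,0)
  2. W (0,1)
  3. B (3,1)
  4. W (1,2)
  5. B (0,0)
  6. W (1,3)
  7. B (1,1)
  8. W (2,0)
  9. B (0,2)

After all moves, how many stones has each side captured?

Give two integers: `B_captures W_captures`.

Move 1: B@(1,0) -> caps B=0 W=0
Move 2: W@(0,1) -> caps B=0 W=0
Move 3: B@(3,1) -> caps B=0 W=0
Move 4: W@(1,2) -> caps B=0 W=0
Move 5: B@(0,0) -> caps B=0 W=0
Move 6: W@(1,3) -> caps B=0 W=0
Move 7: B@(1,1) -> caps B=0 W=0
Move 8: W@(2,0) -> caps B=0 W=0
Move 9: B@(0,2) -> caps B=1 W=0

Answer: 1 0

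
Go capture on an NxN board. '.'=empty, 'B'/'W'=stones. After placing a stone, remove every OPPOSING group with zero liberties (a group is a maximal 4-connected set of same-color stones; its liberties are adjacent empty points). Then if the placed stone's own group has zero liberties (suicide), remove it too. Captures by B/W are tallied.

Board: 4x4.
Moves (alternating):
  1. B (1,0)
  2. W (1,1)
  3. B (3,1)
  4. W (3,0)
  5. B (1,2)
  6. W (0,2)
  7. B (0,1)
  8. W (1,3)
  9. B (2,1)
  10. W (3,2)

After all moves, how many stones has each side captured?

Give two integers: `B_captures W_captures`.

Move 1: B@(1,0) -> caps B=0 W=0
Move 2: W@(1,1) -> caps B=0 W=0
Move 3: B@(3,1) -> caps B=0 W=0
Move 4: W@(3,0) -> caps B=0 W=0
Move 5: B@(1,2) -> caps B=0 W=0
Move 6: W@(0,2) -> caps B=0 W=0
Move 7: B@(0,1) -> caps B=0 W=0
Move 8: W@(1,3) -> caps B=0 W=0
Move 9: B@(2,1) -> caps B=1 W=0
Move 10: W@(3,2) -> caps B=1 W=0

Answer: 1 0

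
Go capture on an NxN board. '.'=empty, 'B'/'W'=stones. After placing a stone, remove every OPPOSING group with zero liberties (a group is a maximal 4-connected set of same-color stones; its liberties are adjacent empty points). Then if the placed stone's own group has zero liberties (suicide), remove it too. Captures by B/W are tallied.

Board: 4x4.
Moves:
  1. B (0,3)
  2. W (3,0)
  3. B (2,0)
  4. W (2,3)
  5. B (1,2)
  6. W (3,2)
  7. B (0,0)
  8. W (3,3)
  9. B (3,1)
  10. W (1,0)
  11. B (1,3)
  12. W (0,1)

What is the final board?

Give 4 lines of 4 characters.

Answer: .W.B
W.BB
B..W
.BWW

Derivation:
Move 1: B@(0,3) -> caps B=0 W=0
Move 2: W@(3,0) -> caps B=0 W=0
Move 3: B@(2,0) -> caps B=0 W=0
Move 4: W@(2,3) -> caps B=0 W=0
Move 5: B@(1,2) -> caps B=0 W=0
Move 6: W@(3,2) -> caps B=0 W=0
Move 7: B@(0,0) -> caps B=0 W=0
Move 8: W@(3,3) -> caps B=0 W=0
Move 9: B@(3,1) -> caps B=1 W=0
Move 10: W@(1,0) -> caps B=1 W=0
Move 11: B@(1,3) -> caps B=1 W=0
Move 12: W@(0,1) -> caps B=1 W=1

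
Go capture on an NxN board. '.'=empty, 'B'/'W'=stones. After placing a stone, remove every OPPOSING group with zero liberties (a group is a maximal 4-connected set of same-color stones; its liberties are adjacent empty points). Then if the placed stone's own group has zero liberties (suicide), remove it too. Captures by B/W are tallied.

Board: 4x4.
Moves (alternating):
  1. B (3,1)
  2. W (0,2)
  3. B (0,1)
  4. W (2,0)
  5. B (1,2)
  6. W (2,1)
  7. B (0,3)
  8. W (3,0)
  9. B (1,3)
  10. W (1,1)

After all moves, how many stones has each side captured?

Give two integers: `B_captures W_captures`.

Answer: 1 0

Derivation:
Move 1: B@(3,1) -> caps B=0 W=0
Move 2: W@(0,2) -> caps B=0 W=0
Move 3: B@(0,1) -> caps B=0 W=0
Move 4: W@(2,0) -> caps B=0 W=0
Move 5: B@(1,2) -> caps B=0 W=0
Move 6: W@(2,1) -> caps B=0 W=0
Move 7: B@(0,3) -> caps B=1 W=0
Move 8: W@(3,0) -> caps B=1 W=0
Move 9: B@(1,3) -> caps B=1 W=0
Move 10: W@(1,1) -> caps B=1 W=0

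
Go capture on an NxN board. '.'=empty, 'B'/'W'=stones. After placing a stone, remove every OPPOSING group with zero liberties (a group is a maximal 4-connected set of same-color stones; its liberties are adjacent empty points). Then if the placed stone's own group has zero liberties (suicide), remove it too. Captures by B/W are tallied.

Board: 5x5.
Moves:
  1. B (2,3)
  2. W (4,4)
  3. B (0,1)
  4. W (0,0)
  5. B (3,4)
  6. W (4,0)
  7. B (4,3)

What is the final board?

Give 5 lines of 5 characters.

Answer: WB...
.....
...B.
....B
W..B.

Derivation:
Move 1: B@(2,3) -> caps B=0 W=0
Move 2: W@(4,4) -> caps B=0 W=0
Move 3: B@(0,1) -> caps B=0 W=0
Move 4: W@(0,0) -> caps B=0 W=0
Move 5: B@(3,4) -> caps B=0 W=0
Move 6: W@(4,0) -> caps B=0 W=0
Move 7: B@(4,3) -> caps B=1 W=0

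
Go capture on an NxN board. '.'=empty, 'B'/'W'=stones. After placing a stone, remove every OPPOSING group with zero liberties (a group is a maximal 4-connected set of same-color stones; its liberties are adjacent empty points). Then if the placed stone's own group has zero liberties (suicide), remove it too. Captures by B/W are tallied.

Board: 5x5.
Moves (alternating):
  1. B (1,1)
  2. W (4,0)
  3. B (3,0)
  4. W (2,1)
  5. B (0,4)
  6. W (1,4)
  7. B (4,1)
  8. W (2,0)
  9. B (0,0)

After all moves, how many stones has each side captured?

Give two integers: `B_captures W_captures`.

Answer: 1 0

Derivation:
Move 1: B@(1,1) -> caps B=0 W=0
Move 2: W@(4,0) -> caps B=0 W=0
Move 3: B@(3,0) -> caps B=0 W=0
Move 4: W@(2,1) -> caps B=0 W=0
Move 5: B@(0,4) -> caps B=0 W=0
Move 6: W@(1,4) -> caps B=0 W=0
Move 7: B@(4,1) -> caps B=1 W=0
Move 8: W@(2,0) -> caps B=1 W=0
Move 9: B@(0,0) -> caps B=1 W=0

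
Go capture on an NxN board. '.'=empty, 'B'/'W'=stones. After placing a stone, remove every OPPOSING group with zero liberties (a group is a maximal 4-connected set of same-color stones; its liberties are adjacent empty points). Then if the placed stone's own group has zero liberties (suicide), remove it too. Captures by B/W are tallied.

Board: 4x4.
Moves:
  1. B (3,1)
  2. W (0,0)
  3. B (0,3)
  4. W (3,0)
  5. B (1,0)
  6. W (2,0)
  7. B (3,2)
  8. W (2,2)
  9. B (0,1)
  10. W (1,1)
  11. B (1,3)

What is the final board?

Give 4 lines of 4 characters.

Answer: .B.B
BW.B
W.W.
WBB.

Derivation:
Move 1: B@(3,1) -> caps B=0 W=0
Move 2: W@(0,0) -> caps B=0 W=0
Move 3: B@(0,3) -> caps B=0 W=0
Move 4: W@(3,0) -> caps B=0 W=0
Move 5: B@(1,0) -> caps B=0 W=0
Move 6: W@(2,0) -> caps B=0 W=0
Move 7: B@(3,2) -> caps B=0 W=0
Move 8: W@(2,2) -> caps B=0 W=0
Move 9: B@(0,1) -> caps B=1 W=0
Move 10: W@(1,1) -> caps B=1 W=0
Move 11: B@(1,3) -> caps B=1 W=0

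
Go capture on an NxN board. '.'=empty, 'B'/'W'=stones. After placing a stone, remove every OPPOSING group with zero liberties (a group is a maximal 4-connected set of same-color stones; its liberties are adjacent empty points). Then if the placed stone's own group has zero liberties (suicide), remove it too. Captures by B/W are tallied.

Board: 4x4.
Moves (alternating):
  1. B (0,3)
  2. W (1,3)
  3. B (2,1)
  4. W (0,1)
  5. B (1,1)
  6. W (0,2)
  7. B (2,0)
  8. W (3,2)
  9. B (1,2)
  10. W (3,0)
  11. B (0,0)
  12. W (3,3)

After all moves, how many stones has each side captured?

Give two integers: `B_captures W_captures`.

Answer: 0 1

Derivation:
Move 1: B@(0,3) -> caps B=0 W=0
Move 2: W@(1,3) -> caps B=0 W=0
Move 3: B@(2,1) -> caps B=0 W=0
Move 4: W@(0,1) -> caps B=0 W=0
Move 5: B@(1,1) -> caps B=0 W=0
Move 6: W@(0,2) -> caps B=0 W=1
Move 7: B@(2,0) -> caps B=0 W=1
Move 8: W@(3,2) -> caps B=0 W=1
Move 9: B@(1,2) -> caps B=0 W=1
Move 10: W@(3,0) -> caps B=0 W=1
Move 11: B@(0,0) -> caps B=0 W=1
Move 12: W@(3,3) -> caps B=0 W=1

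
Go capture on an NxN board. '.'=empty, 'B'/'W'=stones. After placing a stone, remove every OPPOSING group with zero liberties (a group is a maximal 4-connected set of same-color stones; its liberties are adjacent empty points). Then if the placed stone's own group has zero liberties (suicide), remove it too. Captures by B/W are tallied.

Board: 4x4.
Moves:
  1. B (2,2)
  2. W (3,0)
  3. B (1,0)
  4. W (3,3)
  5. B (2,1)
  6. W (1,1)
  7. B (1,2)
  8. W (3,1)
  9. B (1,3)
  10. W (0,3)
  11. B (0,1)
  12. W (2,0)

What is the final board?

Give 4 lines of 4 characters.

Answer: .B.W
B.BB
WBB.
WW.W

Derivation:
Move 1: B@(2,2) -> caps B=0 W=0
Move 2: W@(3,0) -> caps B=0 W=0
Move 3: B@(1,0) -> caps B=0 W=0
Move 4: W@(3,3) -> caps B=0 W=0
Move 5: B@(2,1) -> caps B=0 W=0
Move 6: W@(1,1) -> caps B=0 W=0
Move 7: B@(1,2) -> caps B=0 W=0
Move 8: W@(3,1) -> caps B=0 W=0
Move 9: B@(1,3) -> caps B=0 W=0
Move 10: W@(0,3) -> caps B=0 W=0
Move 11: B@(0,1) -> caps B=1 W=0
Move 12: W@(2,0) -> caps B=1 W=0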